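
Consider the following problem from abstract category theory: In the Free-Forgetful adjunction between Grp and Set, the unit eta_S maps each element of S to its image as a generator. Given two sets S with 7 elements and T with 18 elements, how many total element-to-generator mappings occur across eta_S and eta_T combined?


The unit eta_X: X -> U(F(X)) of the Free-Forgetful adjunction
maps each element of X to a generator of F(X). For X = S + T (disjoint
union in Set), |S + T| = |S| + |T|.
Total mappings = 7 + 18 = 25.

25


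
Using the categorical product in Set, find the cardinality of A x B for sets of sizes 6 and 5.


In Set, the product A x B is the Cartesian product.
By the universal property, |A x B| = |A| * |B|.
|A x B| = 6 * 5 = 30

30


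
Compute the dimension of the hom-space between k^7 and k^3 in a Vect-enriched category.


In Vect-enriched categories, Hom(k^n, k^m) is the space of m x n matrices.
dim(Hom(k^7, k^3)) = 3 * 7 = 21

21


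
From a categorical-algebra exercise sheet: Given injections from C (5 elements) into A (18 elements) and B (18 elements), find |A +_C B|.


The pushout A +_C B identifies the images of C in A and B.
|A +_C B| = |A| + |B| - |C| (for injections).
= 18 + 18 - 5 = 31

31


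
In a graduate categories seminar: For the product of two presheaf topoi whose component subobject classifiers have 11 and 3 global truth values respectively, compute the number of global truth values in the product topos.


In a product of presheaf topoi E_1 x E_2, the subobject classifier
is Omega = Omega_1 x Omega_2 (componentwise), so
|Omega(top)| = |Omega_1(top_1)| * |Omega_2(top_2)|.
= 11 * 3 = 33.

33


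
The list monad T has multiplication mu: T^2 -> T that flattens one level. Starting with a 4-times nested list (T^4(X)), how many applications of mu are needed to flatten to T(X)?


Each application of mu: T^2 -> T removes one layer of nesting.
Starting at depth 4 (i.e., T^4(X)), we need to reach T(X).
Number of mu applications = 4 - 1 = 3

3


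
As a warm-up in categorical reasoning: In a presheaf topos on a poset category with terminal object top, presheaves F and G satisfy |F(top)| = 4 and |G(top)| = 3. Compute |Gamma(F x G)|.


Global sections of a presheaf on a poset with terminal top satisfy
Gamma(H) ~ H(top). Presheaves admit pointwise products, so
(F x G)(top) = F(top) x G(top) (Cartesian product).
|Gamma(F x G)| = |F(top)| * |G(top)| = 4 * 3 = 12.

12


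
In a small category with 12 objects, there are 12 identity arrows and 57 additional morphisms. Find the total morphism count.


Each object has an identity morphism, giving 12 identities.
Adding the 57 non-identity morphisms:
Total = 12 + 57 = 69

69


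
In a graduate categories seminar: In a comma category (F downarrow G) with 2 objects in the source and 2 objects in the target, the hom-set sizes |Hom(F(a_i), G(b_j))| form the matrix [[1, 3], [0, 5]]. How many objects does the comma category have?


Objects of (F downarrow G) are triples (a, b, h: F(a)->G(b)).
The count equals the sum of all entries in the hom-matrix.
sum(row 0) = 4
sum(row 1) = 5
Grand total = 9

9


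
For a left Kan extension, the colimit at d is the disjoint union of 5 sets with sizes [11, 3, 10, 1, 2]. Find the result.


Pointwise, the left Kan extension (Lan_F H)(d) is the colimit, indexed
by the comma category (F downarrow d), of H composed with the
projection (F downarrow d) -> C. Here that colimit is given
as a coproduct (disjoint union) of sets, so its cardinality is the
sum of the sizes of the summands.
Coproduct of sets with sizes: 11 + 3 + 10 + 1 + 2
= 27

27


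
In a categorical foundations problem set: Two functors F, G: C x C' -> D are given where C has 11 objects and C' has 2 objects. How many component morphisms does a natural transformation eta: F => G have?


A natural transformation eta: F => G assigns one component morphism per
object of the domain category.
The domain is the product category C x C', so
|Ob(C x C')| = |Ob(C)| * |Ob(C')| = 11 * 2 = 22.
Therefore eta has 22 component morphisms.

22


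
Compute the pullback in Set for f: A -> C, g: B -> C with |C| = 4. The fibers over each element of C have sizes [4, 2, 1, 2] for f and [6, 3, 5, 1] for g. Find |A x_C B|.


The pullback A x_C B consists of pairs (a, b) with f(a) = g(b).
For each element c in C, the fiber product has |f^-1(c)| * |g^-1(c)| elements.
Summing over C: 4 * 6 + 2 * 3 + 1 * 5 + 2 * 1
= 24 + 6 + 5 + 2 = 37

37


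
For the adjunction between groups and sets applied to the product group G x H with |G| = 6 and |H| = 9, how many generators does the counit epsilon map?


The counit epsilon_K: F(U(K)) -> K of the Free-Forgetful adjunction
maps |K| generators of F(U(K)) into K. For K = G x H (the product group),
|G x H| = |G| * |H|.
Total generators mapped = 6 * 9 = 54.

54


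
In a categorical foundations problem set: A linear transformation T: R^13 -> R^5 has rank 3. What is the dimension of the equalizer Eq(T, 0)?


The equalizer of f and the zero map is ker(f).
By the rank-nullity theorem: dim(ker(f)) = dim(domain) - rank(f).
dim(ker(f)) = 13 - 3 = 10

10


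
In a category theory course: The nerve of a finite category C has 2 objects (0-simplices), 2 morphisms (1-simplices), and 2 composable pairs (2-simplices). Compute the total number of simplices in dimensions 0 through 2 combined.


The 2-skeleton of the nerve N(C) consists of simplices in dimensions 0, 1, 2:
  |N(C)_0| = 2 (objects)
  |N(C)_1| = 2 (morphisms)
  |N(C)_2| = 2 (composable pairs)
Total = 2 + 2 + 2 = 6

6


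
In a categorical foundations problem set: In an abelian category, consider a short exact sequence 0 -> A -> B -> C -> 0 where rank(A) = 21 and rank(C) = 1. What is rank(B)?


For a short exact sequence 0 -> A -> B -> C -> 0,
rank is additive: rank(B) = rank(A) + rank(C).
rank(B) = 21 + 1 = 22

22


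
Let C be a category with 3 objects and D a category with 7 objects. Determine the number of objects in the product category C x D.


The product category C x D has objects that are pairs (c, d).
Number of pairs = |Ob(C)| * |Ob(D)| = 3 * 7 = 21

21


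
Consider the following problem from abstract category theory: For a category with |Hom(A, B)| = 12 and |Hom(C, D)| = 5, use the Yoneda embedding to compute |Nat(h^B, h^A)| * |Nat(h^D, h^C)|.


By the Yoneda lemma, Nat(h^B, h^A) is isomorphic to Hom(A, B),
so |Nat(h^B, h^A)| = |Hom(A, B)| and |Nat(h^D, h^C)| = |Hom(C, D)|.
|Hom(A, B)| = 12, |Hom(C, D)| = 5.
|Nat(h^B, h^A) x Nat(h^D, h^C)| = 12 * 5 = 60

60


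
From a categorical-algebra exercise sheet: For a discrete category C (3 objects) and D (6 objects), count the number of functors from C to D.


A functor from a discrete category C to D is determined by
where each object maps. Each of the 3 objects of C can map
to any of the 6 objects of D independently.
Number of functors = 6^3 = 216

216


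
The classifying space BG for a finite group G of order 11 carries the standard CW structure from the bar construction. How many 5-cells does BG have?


In the bar-construction CW model of BG, the n-cells are indexed by
n-tuples [g_1|...|g_n] of non-identity elements of G (degenerate
simplices with some g_i = e do not contribute cells), so there are
(|G| - 1)^n n-cells.
For dim = 5 with |G| = 11:
cells = (11 - 1)^5 = 10^5 = 100000

100000


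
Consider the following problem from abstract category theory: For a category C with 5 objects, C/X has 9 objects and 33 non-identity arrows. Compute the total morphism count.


In the slice category C/X, objects are morphisms to X.
Identity morphisms: 9 (one per object of C/X).
Non-identity morphisms: 33.
Total = 9 + 33 = 42

42


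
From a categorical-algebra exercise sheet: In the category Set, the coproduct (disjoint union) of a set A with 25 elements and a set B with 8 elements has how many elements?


In Set, the coproduct A + B is the disjoint union.
|A + B| = |A| + |B| = 25 + 8 = 33

33


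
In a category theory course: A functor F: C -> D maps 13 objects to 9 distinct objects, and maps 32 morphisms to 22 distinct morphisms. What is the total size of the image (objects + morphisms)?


The image of F consists of distinct objects and distinct morphisms.
|Im(F)| on objects = 9
|Im(F)| on morphisms = 22
Total image cardinality = 9 + 22 = 31

31


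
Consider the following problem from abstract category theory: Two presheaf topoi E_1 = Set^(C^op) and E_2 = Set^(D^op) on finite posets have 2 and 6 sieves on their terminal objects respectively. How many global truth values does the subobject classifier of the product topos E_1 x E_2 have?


In a product of presheaf topoi E_1 x E_2, the subobject classifier
is Omega = Omega_1 x Omega_2 (componentwise), so
|Omega(top)| = |Omega_1(top_1)| * |Omega_2(top_2)|.
= 2 * 6 = 12.

12


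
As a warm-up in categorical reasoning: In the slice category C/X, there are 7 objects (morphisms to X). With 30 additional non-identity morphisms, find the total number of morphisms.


In the slice category C/X, objects are morphisms to X.
Identity morphisms: 7 (one per object of C/X).
Non-identity morphisms: 30.
Total = 7 + 30 = 37

37


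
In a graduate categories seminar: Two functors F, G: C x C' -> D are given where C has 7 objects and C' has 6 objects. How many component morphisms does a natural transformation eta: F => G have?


A natural transformation eta: F => G assigns one component morphism per
object of the domain category.
The domain is the product category C x C', so
|Ob(C x C')| = |Ob(C)| * |Ob(C')| = 7 * 6 = 42.
Therefore eta has 42 component morphisms.

42


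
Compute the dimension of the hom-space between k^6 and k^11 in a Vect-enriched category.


In Vect-enriched categories, Hom(k^n, k^m) is the space of m x n matrices.
dim(Hom(k^6, k^11)) = 11 * 6 = 66

66


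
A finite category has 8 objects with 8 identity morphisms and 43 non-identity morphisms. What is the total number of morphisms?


Each object has an identity morphism, giving 8 identities.
Adding the 43 non-identity morphisms:
Total = 8 + 43 = 51

51


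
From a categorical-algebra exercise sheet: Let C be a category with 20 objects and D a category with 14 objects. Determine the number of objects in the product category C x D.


The product category C x D has objects that are pairs (c, d).
Number of pairs = |Ob(C)| * |Ob(D)| = 20 * 14 = 280

280


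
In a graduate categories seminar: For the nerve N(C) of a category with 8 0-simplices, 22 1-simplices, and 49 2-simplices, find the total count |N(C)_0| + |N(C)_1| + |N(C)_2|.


The 2-skeleton of the nerve N(C) consists of simplices in dimensions 0, 1, 2:
  |N(C)_0| = 8 (objects)
  |N(C)_1| = 22 (morphisms)
  |N(C)_2| = 49 (composable pairs)
Total = 8 + 22 + 49 = 79

79


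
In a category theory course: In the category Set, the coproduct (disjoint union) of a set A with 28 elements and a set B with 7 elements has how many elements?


In Set, the coproduct A + B is the disjoint union.
|A + B| = |A| + |B| = 28 + 7 = 35

35


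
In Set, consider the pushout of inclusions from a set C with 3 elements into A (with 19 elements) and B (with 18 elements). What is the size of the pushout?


The pushout A +_C B identifies the images of C in A and B.
|A +_C B| = |A| + |B| - |C| (for injections).
= 19 + 18 - 3 = 34

34


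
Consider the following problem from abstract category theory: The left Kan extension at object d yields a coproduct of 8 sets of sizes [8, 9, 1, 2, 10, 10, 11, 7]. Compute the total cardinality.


Pointwise, the left Kan extension (Lan_F H)(d) is the colimit, indexed
by the comma category (F downarrow d), of H composed with the
projection (F downarrow d) -> C. Here that colimit is given
as a coproduct (disjoint union) of sets, so its cardinality is the
sum of the sizes of the summands.
Coproduct of sets with sizes: 8 + 9 + 1 + 2 + 10 + 10 + 11 + 7
= 58

58


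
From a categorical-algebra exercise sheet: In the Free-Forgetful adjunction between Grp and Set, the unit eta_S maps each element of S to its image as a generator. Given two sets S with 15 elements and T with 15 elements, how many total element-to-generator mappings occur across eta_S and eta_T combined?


The unit eta_X: X -> U(F(X)) of the Free-Forgetful adjunction
maps each element of X to a generator of F(X). For X = S + T (disjoint
union in Set), |S + T| = |S| + |T|.
Total mappings = 15 + 15 = 30.

30


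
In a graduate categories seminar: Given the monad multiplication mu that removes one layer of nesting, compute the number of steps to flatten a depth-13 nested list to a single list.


Each application of mu: T^2 -> T removes one layer of nesting.
Starting at depth 13 (i.e., T^13(X)), we need to reach T(X).
Number of mu applications = 13 - 1 = 12

12


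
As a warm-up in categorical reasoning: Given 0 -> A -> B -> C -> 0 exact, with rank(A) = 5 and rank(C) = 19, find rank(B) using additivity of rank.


For a short exact sequence 0 -> A -> B -> C -> 0,
rank is additive: rank(B) = rank(A) + rank(C).
rank(B) = 5 + 19 = 24

24


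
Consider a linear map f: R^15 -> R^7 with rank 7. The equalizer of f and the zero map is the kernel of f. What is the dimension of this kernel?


The equalizer of f and the zero map is ker(f).
By the rank-nullity theorem: dim(ker(f)) = dim(domain) - rank(f).
dim(ker(f)) = 15 - 7 = 8

8


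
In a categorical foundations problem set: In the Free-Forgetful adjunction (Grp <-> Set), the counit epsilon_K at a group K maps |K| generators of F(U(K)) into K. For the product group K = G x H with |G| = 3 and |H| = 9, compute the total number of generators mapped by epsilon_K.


The counit epsilon_K: F(U(K)) -> K of the Free-Forgetful adjunction
maps |K| generators of F(U(K)) into K. For K = G x H (the product group),
|G x H| = |G| * |H|.
Total generators mapped = 3 * 9 = 27.

27


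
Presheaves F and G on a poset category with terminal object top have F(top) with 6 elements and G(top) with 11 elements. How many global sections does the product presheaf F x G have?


Global sections of a presheaf on a poset with terminal top satisfy
Gamma(H) ~ H(top). Presheaves admit pointwise products, so
(F x G)(top) = F(top) x G(top) (Cartesian product).
|Gamma(F x G)| = |F(top)| * |G(top)| = 6 * 11 = 66.

66


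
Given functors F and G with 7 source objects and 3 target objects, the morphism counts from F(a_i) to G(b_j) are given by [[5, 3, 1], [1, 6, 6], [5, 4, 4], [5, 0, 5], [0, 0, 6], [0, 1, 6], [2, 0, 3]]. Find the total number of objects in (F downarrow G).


Objects of (F downarrow G) are triples (a, b, h: F(a)->G(b)).
The count equals the sum of all entries in the hom-matrix.
sum(row 0) = 9
sum(row 1) = 13
sum(row 2) = 13
sum(row 3) = 10
sum(row 4) = 6
sum(row 5) = 7
sum(row 6) = 5
Grand total = 63

63


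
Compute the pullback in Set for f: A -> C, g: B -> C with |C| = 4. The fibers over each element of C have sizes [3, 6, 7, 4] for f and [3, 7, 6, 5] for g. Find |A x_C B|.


The pullback A x_C B consists of pairs (a, b) with f(a) = g(b).
For each element c in C, the fiber product has |f^-1(c)| * |g^-1(c)| elements.
Summing over C: 3 * 3 + 6 * 7 + 7 * 6 + 4 * 5
= 9 + 42 + 42 + 20 = 113

113


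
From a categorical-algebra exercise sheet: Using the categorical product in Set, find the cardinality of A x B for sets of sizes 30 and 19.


In Set, the product A x B is the Cartesian product.
By the universal property, |A x B| = |A| * |B|.
|A x B| = 30 * 19 = 570

570


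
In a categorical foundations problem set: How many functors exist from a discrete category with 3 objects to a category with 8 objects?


A functor from a discrete category C to D is determined by
where each object maps. Each of the 3 objects of C can map
to any of the 8 objects of D independently.
Number of functors = 8^3 = 512

512


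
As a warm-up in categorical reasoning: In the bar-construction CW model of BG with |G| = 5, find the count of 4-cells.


In the bar-construction CW model of BG, the n-cells are indexed by
n-tuples [g_1|...|g_n] of non-identity elements of G (degenerate
simplices with some g_i = e do not contribute cells), so there are
(|G| - 1)^n n-cells.
For dim = 4 with |G| = 5:
cells = (5 - 1)^4 = 4^4 = 256

256


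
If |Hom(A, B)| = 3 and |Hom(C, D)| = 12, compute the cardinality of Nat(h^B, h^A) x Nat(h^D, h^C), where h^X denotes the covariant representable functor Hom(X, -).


By the Yoneda lemma, Nat(h^B, h^A) is isomorphic to Hom(A, B),
so |Nat(h^B, h^A)| = |Hom(A, B)| and |Nat(h^D, h^C)| = |Hom(C, D)|.
|Hom(A, B)| = 3, |Hom(C, D)| = 12.
|Nat(h^B, h^A) x Nat(h^D, h^C)| = 3 * 12 = 36

36


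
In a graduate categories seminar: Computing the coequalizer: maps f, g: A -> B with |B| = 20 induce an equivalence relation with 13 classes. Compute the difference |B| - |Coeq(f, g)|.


The coequalizer Coeq(f, g) = B / ~ has one element per equivalence class.
|B| = 20, |Coeq(f, g)| = 13.
|B| - |Coeq(f, g)| = 20 - 13 = 7.

7


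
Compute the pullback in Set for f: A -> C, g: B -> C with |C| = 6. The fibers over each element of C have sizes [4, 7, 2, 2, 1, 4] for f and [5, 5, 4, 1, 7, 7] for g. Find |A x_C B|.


The pullback A x_C B consists of pairs (a, b) with f(a) = g(b).
For each element c in C, the fiber product has |f^-1(c)| * |g^-1(c)| elements.
Summing over C: 4 * 5 + 7 * 5 + 2 * 4 + 2 * 1 + 1 * 7 + 4 * 7
= 20 + 35 + 8 + 2 + 7 + 28 = 100

100


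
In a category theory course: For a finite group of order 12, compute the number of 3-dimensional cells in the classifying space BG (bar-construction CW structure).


In the bar-construction CW model of BG, the n-cells are indexed by
n-tuples [g_1|...|g_n] of non-identity elements of G (degenerate
simplices with some g_i = e do not contribute cells), so there are
(|G| - 1)^n n-cells.
For dim = 3 with |G| = 12:
cells = (12 - 1)^3 = 11^3 = 1331

1331


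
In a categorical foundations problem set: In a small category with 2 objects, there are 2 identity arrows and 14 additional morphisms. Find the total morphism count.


Each object has an identity morphism, giving 2 identities.
Adding the 14 non-identity morphisms:
Total = 2 + 14 = 16

16


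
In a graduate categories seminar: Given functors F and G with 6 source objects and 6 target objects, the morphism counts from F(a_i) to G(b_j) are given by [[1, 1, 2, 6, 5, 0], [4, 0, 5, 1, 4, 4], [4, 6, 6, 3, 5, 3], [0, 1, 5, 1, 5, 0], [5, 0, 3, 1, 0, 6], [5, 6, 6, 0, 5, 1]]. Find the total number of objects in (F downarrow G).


Objects of (F downarrow G) are triples (a, b, h: F(a)->G(b)).
The count equals the sum of all entries in the hom-matrix.
sum(row 0) = 15
sum(row 1) = 18
sum(row 2) = 27
sum(row 3) = 12
sum(row 4) = 15
sum(row 5) = 23
Grand total = 110

110


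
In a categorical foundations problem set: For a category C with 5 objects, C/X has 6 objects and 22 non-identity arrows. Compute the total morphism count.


In the slice category C/X, objects are morphisms to X.
Identity morphisms: 6 (one per object of C/X).
Non-identity morphisms: 22.
Total = 6 + 22 = 28

28


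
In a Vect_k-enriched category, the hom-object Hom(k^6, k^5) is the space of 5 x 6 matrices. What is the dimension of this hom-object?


In Vect-enriched categories, Hom(k^n, k^m) is the space of m x n matrices.
dim(Hom(k^6, k^5)) = 5 * 6 = 30

30


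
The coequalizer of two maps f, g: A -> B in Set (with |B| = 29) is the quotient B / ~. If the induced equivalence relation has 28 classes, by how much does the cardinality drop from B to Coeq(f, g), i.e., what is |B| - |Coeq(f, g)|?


The coequalizer Coeq(f, g) = B / ~ has one element per equivalence class.
|B| = 29, |Coeq(f, g)| = 28.
|B| - |Coeq(f, g)| = 29 - 28 = 1.

1


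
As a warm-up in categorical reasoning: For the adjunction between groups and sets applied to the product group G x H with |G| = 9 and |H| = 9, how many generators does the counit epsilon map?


The counit epsilon_K: F(U(K)) -> K of the Free-Forgetful adjunction
maps |K| generators of F(U(K)) into K. For K = G x H (the product group),
|G x H| = |G| * |H|.
Total generators mapped = 9 * 9 = 81.

81


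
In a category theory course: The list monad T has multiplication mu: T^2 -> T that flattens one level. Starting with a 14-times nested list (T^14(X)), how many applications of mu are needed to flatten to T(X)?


Each application of mu: T^2 -> T removes one layer of nesting.
Starting at depth 14 (i.e., T^14(X)), we need to reach T(X).
Number of mu applications = 14 - 1 = 13

13


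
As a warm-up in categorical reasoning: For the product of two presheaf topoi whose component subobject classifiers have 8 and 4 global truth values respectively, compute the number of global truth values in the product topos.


In a product of presheaf topoi E_1 x E_2, the subobject classifier
is Omega = Omega_1 x Omega_2 (componentwise), so
|Omega(top)| = |Omega_1(top_1)| * |Omega_2(top_2)|.
= 8 * 4 = 32.

32


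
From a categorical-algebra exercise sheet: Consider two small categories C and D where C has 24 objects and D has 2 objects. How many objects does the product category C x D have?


The product category C x D has objects that are pairs (c, d).
Number of pairs = |Ob(C)| * |Ob(D)| = 24 * 2 = 48

48


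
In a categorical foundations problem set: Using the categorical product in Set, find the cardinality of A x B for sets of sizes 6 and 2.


In Set, the product A x B is the Cartesian product.
By the universal property, |A x B| = |A| * |B|.
|A x B| = 6 * 2 = 12

12


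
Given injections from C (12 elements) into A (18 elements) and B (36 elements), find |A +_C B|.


The pushout A +_C B identifies the images of C in A and B.
|A +_C B| = |A| + |B| - |C| (for injections).
= 18 + 36 - 12 = 42

42


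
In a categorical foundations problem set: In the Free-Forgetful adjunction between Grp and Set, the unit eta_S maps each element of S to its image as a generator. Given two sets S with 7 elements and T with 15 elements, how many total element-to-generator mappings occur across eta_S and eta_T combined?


The unit eta_X: X -> U(F(X)) of the Free-Forgetful adjunction
maps each element of X to a generator of F(X). For X = S + T (disjoint
union in Set), |S + T| = |S| + |T|.
Total mappings = 7 + 15 = 22.

22


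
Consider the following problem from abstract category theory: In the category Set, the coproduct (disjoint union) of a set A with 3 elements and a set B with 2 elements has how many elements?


In Set, the coproduct A + B is the disjoint union.
|A + B| = |A| + |B| = 3 + 2 = 5

5


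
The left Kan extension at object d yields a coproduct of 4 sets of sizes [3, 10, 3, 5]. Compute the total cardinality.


Pointwise, the left Kan extension (Lan_F H)(d) is the colimit, indexed
by the comma category (F downarrow d), of H composed with the
projection (F downarrow d) -> C. Here that colimit is given
as a coproduct (disjoint union) of sets, so its cardinality is the
sum of the sizes of the summands.
Coproduct of sets with sizes: 3 + 10 + 3 + 5
= 21

21


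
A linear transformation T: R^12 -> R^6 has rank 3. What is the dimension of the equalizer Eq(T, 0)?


The equalizer of f and the zero map is ker(f).
By the rank-nullity theorem: dim(ker(f)) = dim(domain) - rank(f).
dim(ker(f)) = 12 - 3 = 9

9


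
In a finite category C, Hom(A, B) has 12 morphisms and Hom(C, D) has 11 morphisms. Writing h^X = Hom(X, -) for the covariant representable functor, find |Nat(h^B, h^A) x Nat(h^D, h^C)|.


By the Yoneda lemma, Nat(h^B, h^A) is isomorphic to Hom(A, B),
so |Nat(h^B, h^A)| = |Hom(A, B)| and |Nat(h^D, h^C)| = |Hom(C, D)|.
|Hom(A, B)| = 12, |Hom(C, D)| = 11.
|Nat(h^B, h^A) x Nat(h^D, h^C)| = 12 * 11 = 132

132


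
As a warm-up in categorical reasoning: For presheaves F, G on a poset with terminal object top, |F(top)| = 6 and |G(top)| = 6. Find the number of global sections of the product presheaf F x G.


Global sections of a presheaf on a poset with terminal top satisfy
Gamma(H) ~ H(top). Presheaves admit pointwise products, so
(F x G)(top) = F(top) x G(top) (Cartesian product).
|Gamma(F x G)| = |F(top)| * |G(top)| = 6 * 6 = 36.

36


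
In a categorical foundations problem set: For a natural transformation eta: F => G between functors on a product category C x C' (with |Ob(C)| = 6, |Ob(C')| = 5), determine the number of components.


A natural transformation eta: F => G assigns one component morphism per
object of the domain category.
The domain is the product category C x C', so
|Ob(C x C')| = |Ob(C)| * |Ob(C')| = 6 * 5 = 30.
Therefore eta has 30 component morphisms.

30


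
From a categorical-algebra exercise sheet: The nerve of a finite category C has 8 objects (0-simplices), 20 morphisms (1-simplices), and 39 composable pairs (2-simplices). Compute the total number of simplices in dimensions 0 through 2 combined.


The 2-skeleton of the nerve N(C) consists of simplices in dimensions 0, 1, 2:
  |N(C)_0| = 8 (objects)
  |N(C)_1| = 20 (morphisms)
  |N(C)_2| = 39 (composable pairs)
Total = 8 + 20 + 39 = 67

67


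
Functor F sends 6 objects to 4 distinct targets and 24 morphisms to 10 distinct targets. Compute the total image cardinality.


The image of F consists of distinct objects and distinct morphisms.
|Im(F)| on objects = 4
|Im(F)| on morphisms = 10
Total image cardinality = 4 + 10 = 14

14


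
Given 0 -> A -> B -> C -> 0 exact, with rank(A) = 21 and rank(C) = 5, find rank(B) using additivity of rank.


For a short exact sequence 0 -> A -> B -> C -> 0,
rank is additive: rank(B) = rank(A) + rank(C).
rank(B) = 21 + 5 = 26

26


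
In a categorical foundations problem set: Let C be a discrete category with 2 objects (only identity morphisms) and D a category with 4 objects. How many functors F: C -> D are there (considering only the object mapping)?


A functor from a discrete category C to D is determined by
where each object maps. Each of the 2 objects of C can map
to any of the 4 objects of D independently.
Number of functors = 4^2 = 16

16


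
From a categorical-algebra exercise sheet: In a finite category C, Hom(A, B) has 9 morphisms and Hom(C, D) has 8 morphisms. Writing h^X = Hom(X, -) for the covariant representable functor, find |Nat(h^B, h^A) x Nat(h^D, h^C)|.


By the Yoneda lemma, Nat(h^B, h^A) is isomorphic to Hom(A, B),
so |Nat(h^B, h^A)| = |Hom(A, B)| and |Nat(h^D, h^C)| = |Hom(C, D)|.
|Hom(A, B)| = 9, |Hom(C, D)| = 8.
|Nat(h^B, h^A) x Nat(h^D, h^C)| = 9 * 8 = 72

72


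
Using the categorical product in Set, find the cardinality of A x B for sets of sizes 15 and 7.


In Set, the product A x B is the Cartesian product.
By the universal property, |A x B| = |A| * |B|.
|A x B| = 15 * 7 = 105

105


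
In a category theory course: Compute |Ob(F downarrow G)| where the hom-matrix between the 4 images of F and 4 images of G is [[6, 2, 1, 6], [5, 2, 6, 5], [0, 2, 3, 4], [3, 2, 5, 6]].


Objects of (F downarrow G) are triples (a, b, h: F(a)->G(b)).
The count equals the sum of all entries in the hom-matrix.
sum(row 0) = 15
sum(row 1) = 18
sum(row 2) = 9
sum(row 3) = 16
Grand total = 58

58


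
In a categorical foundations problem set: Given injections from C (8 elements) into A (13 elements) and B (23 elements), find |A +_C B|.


The pushout A +_C B identifies the images of C in A and B.
|A +_C B| = |A| + |B| - |C| (for injections).
= 13 + 23 - 8 = 28

28


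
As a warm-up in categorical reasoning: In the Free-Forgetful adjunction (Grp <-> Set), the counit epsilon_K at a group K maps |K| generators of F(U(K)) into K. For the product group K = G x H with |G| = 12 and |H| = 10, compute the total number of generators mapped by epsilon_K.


The counit epsilon_K: F(U(K)) -> K of the Free-Forgetful adjunction
maps |K| generators of F(U(K)) into K. For K = G x H (the product group),
|G x H| = |G| * |H|.
Total generators mapped = 12 * 10 = 120.

120


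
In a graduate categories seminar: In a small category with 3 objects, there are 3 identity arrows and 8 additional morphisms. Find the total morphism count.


Each object has an identity morphism, giving 3 identities.
Adding the 8 non-identity morphisms:
Total = 3 + 8 = 11

11


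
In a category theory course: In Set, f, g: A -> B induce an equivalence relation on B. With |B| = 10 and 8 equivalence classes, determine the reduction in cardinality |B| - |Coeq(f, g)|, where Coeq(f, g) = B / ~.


The coequalizer Coeq(f, g) = B / ~ has one element per equivalence class.
|B| = 10, |Coeq(f, g)| = 8.
|B| - |Coeq(f, g)| = 10 - 8 = 2.

2


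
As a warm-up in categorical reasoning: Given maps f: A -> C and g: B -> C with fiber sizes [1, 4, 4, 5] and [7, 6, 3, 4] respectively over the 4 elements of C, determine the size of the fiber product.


The pullback A x_C B consists of pairs (a, b) with f(a) = g(b).
For each element c in C, the fiber product has |f^-1(c)| * |g^-1(c)| elements.
Summing over C: 1 * 7 + 4 * 6 + 4 * 3 + 5 * 4
= 7 + 24 + 12 + 20 = 63

63


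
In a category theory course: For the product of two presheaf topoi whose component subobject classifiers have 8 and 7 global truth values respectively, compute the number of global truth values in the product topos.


In a product of presheaf topoi E_1 x E_2, the subobject classifier
is Omega = Omega_1 x Omega_2 (componentwise), so
|Omega(top)| = |Omega_1(top_1)| * |Omega_2(top_2)|.
= 8 * 7 = 56.

56


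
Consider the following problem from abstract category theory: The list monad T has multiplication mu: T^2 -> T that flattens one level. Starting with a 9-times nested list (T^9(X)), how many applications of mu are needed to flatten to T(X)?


Each application of mu: T^2 -> T removes one layer of nesting.
Starting at depth 9 (i.e., T^9(X)), we need to reach T(X).
Number of mu applications = 9 - 1 = 8

8


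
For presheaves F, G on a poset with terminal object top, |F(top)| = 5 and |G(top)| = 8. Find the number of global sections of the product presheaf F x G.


Global sections of a presheaf on a poset with terminal top satisfy
Gamma(H) ~ H(top). Presheaves admit pointwise products, so
(F x G)(top) = F(top) x G(top) (Cartesian product).
|Gamma(F x G)| = |F(top)| * |G(top)| = 5 * 8 = 40.

40


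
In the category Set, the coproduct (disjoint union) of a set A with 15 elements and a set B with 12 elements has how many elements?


In Set, the coproduct A + B is the disjoint union.
|A + B| = |A| + |B| = 15 + 12 = 27

27


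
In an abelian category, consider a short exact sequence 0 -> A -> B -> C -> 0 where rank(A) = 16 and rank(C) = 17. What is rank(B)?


For a short exact sequence 0 -> A -> B -> C -> 0,
rank is additive: rank(B) = rank(A) + rank(C).
rank(B) = 16 + 17 = 33

33


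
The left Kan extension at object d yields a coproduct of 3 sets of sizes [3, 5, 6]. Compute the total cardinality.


Pointwise, the left Kan extension (Lan_F H)(d) is the colimit, indexed
by the comma category (F downarrow d), of H composed with the
projection (F downarrow d) -> C. Here that colimit is given
as a coproduct (disjoint union) of sets, so its cardinality is the
sum of the sizes of the summands.
Coproduct of sets with sizes: 3 + 5 + 6
= 14

14


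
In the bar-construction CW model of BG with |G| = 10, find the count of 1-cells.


In the bar-construction CW model of BG, the n-cells are indexed by
n-tuples [g_1|...|g_n] of non-identity elements of G (degenerate
simplices with some g_i = e do not contribute cells), so there are
(|G| - 1)^n n-cells.
For dim = 1 with |G| = 10:
cells = (10 - 1)^1 = 9^1 = 9

9


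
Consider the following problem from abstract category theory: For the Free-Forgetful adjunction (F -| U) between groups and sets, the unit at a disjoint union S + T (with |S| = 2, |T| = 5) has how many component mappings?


The unit eta_X: X -> U(F(X)) of the Free-Forgetful adjunction
maps each element of X to a generator of F(X). For X = S + T (disjoint
union in Set), |S + T| = |S| + |T|.
Total mappings = 2 + 5 = 7.

7


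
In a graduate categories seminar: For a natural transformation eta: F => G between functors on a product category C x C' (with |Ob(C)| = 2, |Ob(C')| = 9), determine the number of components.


A natural transformation eta: F => G assigns one component morphism per
object of the domain category.
The domain is the product category C x C', so
|Ob(C x C')| = |Ob(C)| * |Ob(C')| = 2 * 9 = 18.
Therefore eta has 18 component morphisms.

18


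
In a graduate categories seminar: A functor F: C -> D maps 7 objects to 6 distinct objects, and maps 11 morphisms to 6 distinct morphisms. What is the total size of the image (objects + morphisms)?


The image of F consists of distinct objects and distinct morphisms.
|Im(F)| on objects = 6
|Im(F)| on morphisms = 6
Total image cardinality = 6 + 6 = 12

12


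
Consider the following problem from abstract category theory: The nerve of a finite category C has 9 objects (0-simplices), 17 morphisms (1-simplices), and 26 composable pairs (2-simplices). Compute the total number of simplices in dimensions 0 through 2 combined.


The 2-skeleton of the nerve N(C) consists of simplices in dimensions 0, 1, 2:
  |N(C)_0| = 9 (objects)
  |N(C)_1| = 17 (morphisms)
  |N(C)_2| = 26 (composable pairs)
Total = 9 + 17 + 26 = 52

52


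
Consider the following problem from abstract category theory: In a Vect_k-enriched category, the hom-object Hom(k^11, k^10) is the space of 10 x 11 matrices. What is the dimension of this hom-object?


In Vect-enriched categories, Hom(k^n, k^m) is the space of m x n matrices.
dim(Hom(k^11, k^10)) = 10 * 11 = 110

110


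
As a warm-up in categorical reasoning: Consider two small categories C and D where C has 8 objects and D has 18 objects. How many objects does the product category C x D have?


The product category C x D has objects that are pairs (c, d).
Number of pairs = |Ob(C)| * |Ob(D)| = 8 * 18 = 144

144


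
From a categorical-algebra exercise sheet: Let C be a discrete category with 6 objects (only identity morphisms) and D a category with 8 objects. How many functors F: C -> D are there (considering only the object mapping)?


A functor from a discrete category C to D is determined by
where each object maps. Each of the 6 objects of C can map
to any of the 8 objects of D independently.
Number of functors = 8^6 = 262144

262144


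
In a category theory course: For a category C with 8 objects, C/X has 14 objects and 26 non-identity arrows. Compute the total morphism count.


In the slice category C/X, objects are morphisms to X.
Identity morphisms: 14 (one per object of C/X).
Non-identity morphisms: 26.
Total = 14 + 26 = 40

40


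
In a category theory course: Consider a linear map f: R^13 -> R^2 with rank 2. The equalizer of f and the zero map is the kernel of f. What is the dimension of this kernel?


The equalizer of f and the zero map is ker(f).
By the rank-nullity theorem: dim(ker(f)) = dim(domain) - rank(f).
dim(ker(f)) = 13 - 2 = 11

11


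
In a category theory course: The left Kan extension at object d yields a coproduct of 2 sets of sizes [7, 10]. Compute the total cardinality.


Pointwise, the left Kan extension (Lan_F H)(d) is the colimit, indexed
by the comma category (F downarrow d), of H composed with the
projection (F downarrow d) -> C. Here that colimit is given
as a coproduct (disjoint union) of sets, so its cardinality is the
sum of the sizes of the summands.
Coproduct of sets with sizes: 7 + 10
= 17

17


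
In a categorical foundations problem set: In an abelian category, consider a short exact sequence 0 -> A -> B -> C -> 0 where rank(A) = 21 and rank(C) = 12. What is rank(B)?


For a short exact sequence 0 -> A -> B -> C -> 0,
rank is additive: rank(B) = rank(A) + rank(C).
rank(B) = 21 + 12 = 33

33


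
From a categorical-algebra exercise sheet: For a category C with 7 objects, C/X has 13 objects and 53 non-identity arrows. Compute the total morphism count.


In the slice category C/X, objects are morphisms to X.
Identity morphisms: 13 (one per object of C/X).
Non-identity morphisms: 53.
Total = 13 + 53 = 66

66


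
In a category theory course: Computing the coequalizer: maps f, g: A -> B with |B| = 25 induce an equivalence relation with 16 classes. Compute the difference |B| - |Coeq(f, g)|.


The coequalizer Coeq(f, g) = B / ~ has one element per equivalence class.
|B| = 25, |Coeq(f, g)| = 16.
|B| - |Coeq(f, g)| = 25 - 16 = 9.

9


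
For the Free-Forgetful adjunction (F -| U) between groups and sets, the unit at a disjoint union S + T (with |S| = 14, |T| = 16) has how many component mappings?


The unit eta_X: X -> U(F(X)) of the Free-Forgetful adjunction
maps each element of X to a generator of F(X). For X = S + T (disjoint
union in Set), |S + T| = |S| + |T|.
Total mappings = 14 + 16 = 30.

30


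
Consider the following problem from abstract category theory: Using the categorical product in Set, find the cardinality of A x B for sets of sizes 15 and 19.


In Set, the product A x B is the Cartesian product.
By the universal property, |A x B| = |A| * |B|.
|A x B| = 15 * 19 = 285

285


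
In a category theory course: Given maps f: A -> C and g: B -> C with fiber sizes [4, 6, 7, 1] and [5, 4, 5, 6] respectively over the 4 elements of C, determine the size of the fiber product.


The pullback A x_C B consists of pairs (a, b) with f(a) = g(b).
For each element c in C, the fiber product has |f^-1(c)| * |g^-1(c)| elements.
Summing over C: 4 * 5 + 6 * 4 + 7 * 5 + 1 * 6
= 20 + 24 + 35 + 6 = 85

85


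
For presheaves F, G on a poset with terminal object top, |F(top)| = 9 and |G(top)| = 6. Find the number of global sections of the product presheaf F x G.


Global sections of a presheaf on a poset with terminal top satisfy
Gamma(H) ~ H(top). Presheaves admit pointwise products, so
(F x G)(top) = F(top) x G(top) (Cartesian product).
|Gamma(F x G)| = |F(top)| * |G(top)| = 9 * 6 = 54.

54


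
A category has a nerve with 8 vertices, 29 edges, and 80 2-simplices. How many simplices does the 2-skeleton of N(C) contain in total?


The 2-skeleton of the nerve N(C) consists of simplices in dimensions 0, 1, 2:
  |N(C)_0| = 8 (objects)
  |N(C)_1| = 29 (morphisms)
  |N(C)_2| = 80 (composable pairs)
Total = 8 + 29 + 80 = 117

117


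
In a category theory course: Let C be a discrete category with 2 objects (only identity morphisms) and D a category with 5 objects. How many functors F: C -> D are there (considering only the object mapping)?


A functor from a discrete category C to D is determined by
where each object maps. Each of the 2 objects of C can map
to any of the 5 objects of D independently.
Number of functors = 5^2 = 25

25


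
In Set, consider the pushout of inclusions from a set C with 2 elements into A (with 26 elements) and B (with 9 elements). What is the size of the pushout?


The pushout A +_C B identifies the images of C in A and B.
|A +_C B| = |A| + |B| - |C| (for injections).
= 26 + 9 - 2 = 33

33


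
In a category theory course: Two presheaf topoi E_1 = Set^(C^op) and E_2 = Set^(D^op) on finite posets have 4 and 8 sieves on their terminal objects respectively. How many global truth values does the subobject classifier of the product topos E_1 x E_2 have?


In a product of presheaf topoi E_1 x E_2, the subobject classifier
is Omega = Omega_1 x Omega_2 (componentwise), so
|Omega(top)| = |Omega_1(top_1)| * |Omega_2(top_2)|.
= 4 * 8 = 32.

32


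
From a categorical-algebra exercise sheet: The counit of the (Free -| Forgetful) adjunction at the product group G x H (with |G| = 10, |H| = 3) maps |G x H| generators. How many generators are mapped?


The counit epsilon_K: F(U(K)) -> K of the Free-Forgetful adjunction
maps |K| generators of F(U(K)) into K. For K = G x H (the product group),
|G x H| = |G| * |H|.
Total generators mapped = 10 * 3 = 30.

30


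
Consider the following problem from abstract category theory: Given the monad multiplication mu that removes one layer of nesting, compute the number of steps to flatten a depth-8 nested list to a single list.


Each application of mu: T^2 -> T removes one layer of nesting.
Starting at depth 8 (i.e., T^8(X)), we need to reach T(X).
Number of mu applications = 8 - 1 = 7

7
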